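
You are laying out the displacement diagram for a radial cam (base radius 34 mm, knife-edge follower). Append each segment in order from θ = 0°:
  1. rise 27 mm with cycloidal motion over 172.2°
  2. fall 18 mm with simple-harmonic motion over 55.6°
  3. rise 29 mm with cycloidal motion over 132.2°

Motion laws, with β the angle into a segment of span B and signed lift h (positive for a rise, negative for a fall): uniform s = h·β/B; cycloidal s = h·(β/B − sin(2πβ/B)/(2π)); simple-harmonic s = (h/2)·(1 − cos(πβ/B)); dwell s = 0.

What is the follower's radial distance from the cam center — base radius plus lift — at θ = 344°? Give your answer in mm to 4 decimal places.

seg 1 [0°–172.2°] cycloidal, h=27: full span → s += 27 → s = 27.0000
seg 2 [172.2°–227.8°] simple-harmonic, h=-18: full span → s += -18 → s = 9.0000
seg 3 [227.8°–360°] cycloidal, h=29: θ=344° here. β=116.2, B=132.2. 29·(0.8790 − sin(2π·0.8790)/(2π)) = 28.6714 → s = 37.6714
radial distance = base radius + s = 34 + 37.6714 = 71.6714

71.6714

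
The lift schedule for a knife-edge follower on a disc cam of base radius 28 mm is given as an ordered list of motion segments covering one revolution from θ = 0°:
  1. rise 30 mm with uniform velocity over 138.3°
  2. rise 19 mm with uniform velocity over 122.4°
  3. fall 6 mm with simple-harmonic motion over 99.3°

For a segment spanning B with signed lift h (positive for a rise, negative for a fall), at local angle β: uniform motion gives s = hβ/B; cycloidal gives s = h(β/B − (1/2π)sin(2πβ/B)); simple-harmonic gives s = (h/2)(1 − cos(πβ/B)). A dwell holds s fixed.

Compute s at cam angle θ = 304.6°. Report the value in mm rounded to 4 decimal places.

seg 1 [0°–138.3°] uniform, h=30: full span → s += 30 → s = 30.0000
seg 2 [138.3°–260.7°] uniform, h=19: full span → s += 19 → s = 49.0000
seg 3 [260.7°–360°] simple-harmonic, h=-6: θ=304.6° here. β=43.9, B=99.3. -6/2·(1 − cos(π·0.4421)) = -2.4573 → s = 46.5427

46.5427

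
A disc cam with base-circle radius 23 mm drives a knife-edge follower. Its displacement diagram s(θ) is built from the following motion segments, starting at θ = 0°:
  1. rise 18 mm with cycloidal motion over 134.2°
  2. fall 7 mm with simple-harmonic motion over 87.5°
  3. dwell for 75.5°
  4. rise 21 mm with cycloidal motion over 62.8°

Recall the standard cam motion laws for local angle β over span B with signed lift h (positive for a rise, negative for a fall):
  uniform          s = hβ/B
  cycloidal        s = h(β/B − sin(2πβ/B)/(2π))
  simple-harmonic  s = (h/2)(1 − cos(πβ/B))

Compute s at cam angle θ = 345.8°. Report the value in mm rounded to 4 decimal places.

seg 1 [0°–134.2°] cycloidal, h=18: full span → s += 18 → s = 18.0000
seg 2 [134.2°–221.7°] simple-harmonic, h=-7: full span → s += -7 → s = 11.0000
seg 3 [221.7°–297.2°] dwell: s stays 11.0000
seg 4 [297.2°–360°] cycloidal, h=21: θ=345.8° here. β=48.6, B=62.8. 21·(0.7739 − sin(2π·0.7739)/(2π)) = 19.5563 → s = 30.5563

30.5563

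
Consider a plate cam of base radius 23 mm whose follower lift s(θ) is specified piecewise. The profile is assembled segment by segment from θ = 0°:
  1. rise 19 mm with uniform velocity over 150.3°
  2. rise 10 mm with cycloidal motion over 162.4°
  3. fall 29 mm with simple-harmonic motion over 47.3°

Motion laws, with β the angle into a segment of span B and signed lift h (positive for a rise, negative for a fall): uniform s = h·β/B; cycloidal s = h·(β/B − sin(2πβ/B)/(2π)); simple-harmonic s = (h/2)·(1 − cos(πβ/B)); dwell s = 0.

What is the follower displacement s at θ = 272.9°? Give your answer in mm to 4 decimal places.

seg 1 [0°–150.3°] uniform, h=19: full span → s += 19 → s = 19.0000
seg 2 [150.3°–312.7°] cycloidal, h=10: θ=272.9° here. β=122.6, B=162.4. 10·(0.7549 − sin(2π·0.7549)/(2π)) = 9.1400 → s = 28.1400

28.1400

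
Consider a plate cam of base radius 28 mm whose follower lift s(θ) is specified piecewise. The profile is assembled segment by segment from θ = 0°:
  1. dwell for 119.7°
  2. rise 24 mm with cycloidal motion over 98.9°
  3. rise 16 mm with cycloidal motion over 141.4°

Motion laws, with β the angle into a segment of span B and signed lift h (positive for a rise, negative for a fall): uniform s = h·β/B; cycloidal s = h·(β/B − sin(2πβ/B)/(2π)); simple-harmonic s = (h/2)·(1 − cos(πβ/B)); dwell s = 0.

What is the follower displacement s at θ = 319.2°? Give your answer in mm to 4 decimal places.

seg 1 [0°–119.7°] dwell: s stays 0.0000
seg 2 [119.7°–218.6°] cycloidal, h=24: full span → s += 24 → s = 24.0000
seg 3 [218.6°–360°] cycloidal, h=16: θ=319.2° here. β=100.6, B=141.4. 16·(0.7115 − sin(2π·0.7115)/(2π)) = 13.8555 → s = 37.8555

37.8555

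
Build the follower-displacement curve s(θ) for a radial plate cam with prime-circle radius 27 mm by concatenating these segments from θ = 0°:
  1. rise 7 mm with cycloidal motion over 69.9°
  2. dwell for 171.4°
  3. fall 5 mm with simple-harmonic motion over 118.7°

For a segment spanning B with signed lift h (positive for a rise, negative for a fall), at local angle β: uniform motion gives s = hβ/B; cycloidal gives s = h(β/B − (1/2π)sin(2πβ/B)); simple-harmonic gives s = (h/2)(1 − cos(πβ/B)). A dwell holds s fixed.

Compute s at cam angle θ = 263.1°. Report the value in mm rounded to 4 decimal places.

seg 1 [0°–69.9°] cycloidal, h=7: full span → s += 7 → s = 7.0000
seg 2 [69.9°–241.3°] dwell: s stays 7.0000
seg 3 [241.3°–360°] simple-harmonic, h=-5: θ=263.1° here. β=21.8, B=118.7. -5/2·(1 − cos(π·0.1837)) = -0.4047 → s = 6.5953

6.5953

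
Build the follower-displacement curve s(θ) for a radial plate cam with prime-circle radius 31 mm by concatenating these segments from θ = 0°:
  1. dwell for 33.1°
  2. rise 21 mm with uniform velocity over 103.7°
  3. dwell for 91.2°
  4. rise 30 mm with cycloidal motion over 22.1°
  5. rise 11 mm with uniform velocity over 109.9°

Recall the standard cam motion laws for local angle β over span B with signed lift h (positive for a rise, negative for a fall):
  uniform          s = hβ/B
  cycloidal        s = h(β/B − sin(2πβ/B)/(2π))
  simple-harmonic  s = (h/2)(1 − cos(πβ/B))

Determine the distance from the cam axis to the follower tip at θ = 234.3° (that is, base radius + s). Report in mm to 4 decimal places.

seg 1 [0°–33.1°] dwell: s stays 0.0000
seg 2 [33.1°–136.8°] uniform, h=21: full span → s += 21 → s = 21.0000
seg 3 [136.8°–228°] dwell: s stays 21.0000
seg 4 [228°–250.1°] cycloidal, h=30: θ=234.3° here. β=6.3, B=22.1. 30·(0.2851 − sin(2π·0.2851)/(2π)) = 3.8928 → s = 24.8928
radial distance = base radius + s = 31 + 24.8928 = 55.8928

55.8928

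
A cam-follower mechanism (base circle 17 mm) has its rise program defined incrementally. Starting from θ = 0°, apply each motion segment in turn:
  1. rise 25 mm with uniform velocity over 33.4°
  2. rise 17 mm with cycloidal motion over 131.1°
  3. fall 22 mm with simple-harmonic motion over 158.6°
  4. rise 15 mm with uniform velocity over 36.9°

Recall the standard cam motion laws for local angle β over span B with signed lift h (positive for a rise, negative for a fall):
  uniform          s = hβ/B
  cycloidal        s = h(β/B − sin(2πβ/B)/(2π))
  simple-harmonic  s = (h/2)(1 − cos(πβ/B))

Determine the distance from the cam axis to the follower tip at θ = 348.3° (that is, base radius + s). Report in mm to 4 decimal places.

seg 1 [0°–33.4°] uniform, h=25: full span → s += 25 → s = 25.0000
seg 2 [33.4°–164.5°] cycloidal, h=17: full span → s += 17 → s = 42.0000
seg 3 [164.5°–323.1°] simple-harmonic, h=-22: full span → s += -22 → s = 20.0000
seg 4 [323.1°–360°] uniform, h=15: θ=348.3° here. β=25.2, B=36.9. 15·25.2/36.9 = 10.2439 → s = 30.2439
radial distance = base radius + s = 17 + 30.2439 = 47.2439

47.2439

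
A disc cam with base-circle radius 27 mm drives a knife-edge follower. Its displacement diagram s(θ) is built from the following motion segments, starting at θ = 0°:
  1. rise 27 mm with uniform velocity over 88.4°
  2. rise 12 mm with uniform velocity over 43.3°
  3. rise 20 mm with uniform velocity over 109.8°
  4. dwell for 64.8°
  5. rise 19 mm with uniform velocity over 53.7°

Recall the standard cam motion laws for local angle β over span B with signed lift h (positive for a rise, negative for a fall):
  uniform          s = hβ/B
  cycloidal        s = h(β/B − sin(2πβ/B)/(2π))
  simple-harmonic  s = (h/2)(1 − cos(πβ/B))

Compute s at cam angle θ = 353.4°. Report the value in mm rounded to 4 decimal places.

seg 1 [0°–88.4°] uniform, h=27: full span → s += 27 → s = 27.0000
seg 2 [88.4°–131.7°] uniform, h=12: full span → s += 12 → s = 39.0000
seg 3 [131.7°–241.5°] uniform, h=20: full span → s += 20 → s = 59.0000
seg 4 [241.5°–306.3°] dwell: s stays 59.0000
seg 5 [306.3°–360°] uniform, h=19: θ=353.4° here. β=47.1, B=53.7. 19·47.1/53.7 = 16.6648 → s = 75.6648

75.6648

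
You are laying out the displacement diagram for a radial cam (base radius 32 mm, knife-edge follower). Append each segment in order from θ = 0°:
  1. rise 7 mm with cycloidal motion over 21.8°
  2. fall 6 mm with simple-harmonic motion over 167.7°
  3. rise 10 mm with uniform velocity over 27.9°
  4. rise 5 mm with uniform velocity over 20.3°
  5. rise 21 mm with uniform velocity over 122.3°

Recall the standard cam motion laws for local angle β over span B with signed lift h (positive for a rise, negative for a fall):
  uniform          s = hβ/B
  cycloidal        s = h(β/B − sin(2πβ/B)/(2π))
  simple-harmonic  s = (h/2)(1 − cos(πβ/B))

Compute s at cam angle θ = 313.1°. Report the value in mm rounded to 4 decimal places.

seg 1 [0°–21.8°] cycloidal, h=7: full span → s += 7 → s = 7.0000
seg 2 [21.8°–189.5°] simple-harmonic, h=-6: full span → s += -6 → s = 1.0000
seg 3 [189.5°–217.4°] uniform, h=10: full span → s += 10 → s = 11.0000
seg 4 [217.4°–237.7°] uniform, h=5: full span → s += 5 → s = 16.0000
seg 5 [237.7°–360°] uniform, h=21: θ=313.1° here. β=75.4, B=122.3. 21·75.4/122.3 = 12.9469 → s = 28.9469

28.9469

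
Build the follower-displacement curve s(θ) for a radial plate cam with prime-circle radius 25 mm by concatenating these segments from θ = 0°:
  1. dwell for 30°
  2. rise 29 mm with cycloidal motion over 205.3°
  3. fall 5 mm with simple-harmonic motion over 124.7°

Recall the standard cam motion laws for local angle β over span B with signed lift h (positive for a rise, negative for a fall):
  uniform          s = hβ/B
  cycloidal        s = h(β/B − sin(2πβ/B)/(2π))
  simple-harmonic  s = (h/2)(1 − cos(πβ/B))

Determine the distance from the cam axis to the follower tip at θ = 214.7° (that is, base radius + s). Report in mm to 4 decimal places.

seg 1 [0°–30°] dwell: s stays 0.0000
seg 2 [30°–235.3°] cycloidal, h=29: θ=214.7° here. β=184.7, B=205.3. 29·(0.8997 − sin(2π·0.8997)/(2π)) = 28.8110 → s = 28.8110
radial distance = base radius + s = 25 + 28.8110 = 53.8110

53.8110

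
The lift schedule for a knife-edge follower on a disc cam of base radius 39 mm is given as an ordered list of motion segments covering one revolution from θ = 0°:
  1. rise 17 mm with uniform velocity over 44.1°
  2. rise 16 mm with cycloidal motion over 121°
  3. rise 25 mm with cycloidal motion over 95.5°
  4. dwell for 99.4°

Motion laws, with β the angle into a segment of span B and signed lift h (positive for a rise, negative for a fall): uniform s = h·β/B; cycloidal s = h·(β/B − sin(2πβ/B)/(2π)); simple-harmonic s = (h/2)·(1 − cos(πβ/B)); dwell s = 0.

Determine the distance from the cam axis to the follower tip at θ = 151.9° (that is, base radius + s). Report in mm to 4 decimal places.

seg 1 [0°–44.1°] uniform, h=17: full span → s += 17 → s = 17.0000
seg 2 [44.1°–165.1°] cycloidal, h=16: θ=151.9° here. β=107.8, B=121. 16·(0.8909 − sin(2π·0.8909)/(2π)) = 15.8665 → s = 32.8665
radial distance = base radius + s = 39 + 32.8665 = 71.8665

71.8665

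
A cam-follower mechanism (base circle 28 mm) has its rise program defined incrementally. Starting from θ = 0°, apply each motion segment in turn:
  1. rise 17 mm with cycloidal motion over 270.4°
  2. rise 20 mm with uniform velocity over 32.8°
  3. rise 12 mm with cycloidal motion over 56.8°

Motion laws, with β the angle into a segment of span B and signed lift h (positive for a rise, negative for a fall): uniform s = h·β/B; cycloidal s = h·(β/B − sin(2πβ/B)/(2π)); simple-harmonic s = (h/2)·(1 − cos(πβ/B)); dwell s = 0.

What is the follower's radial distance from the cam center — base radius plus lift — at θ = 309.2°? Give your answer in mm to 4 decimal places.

seg 1 [0°–270.4°] cycloidal, h=17: full span → s += 17 → s = 17.0000
seg 2 [270.4°–303.2°] uniform, h=20: full span → s += 20 → s = 37.0000
seg 3 [303.2°–360°] cycloidal, h=12: θ=309.2° here. β=6, B=56.8. 12·(0.1056 − sin(2π·0.1056)/(2π)) = 0.0910 → s = 37.0910
radial distance = base radius + s = 28 + 37.0910 = 65.0910

65.0910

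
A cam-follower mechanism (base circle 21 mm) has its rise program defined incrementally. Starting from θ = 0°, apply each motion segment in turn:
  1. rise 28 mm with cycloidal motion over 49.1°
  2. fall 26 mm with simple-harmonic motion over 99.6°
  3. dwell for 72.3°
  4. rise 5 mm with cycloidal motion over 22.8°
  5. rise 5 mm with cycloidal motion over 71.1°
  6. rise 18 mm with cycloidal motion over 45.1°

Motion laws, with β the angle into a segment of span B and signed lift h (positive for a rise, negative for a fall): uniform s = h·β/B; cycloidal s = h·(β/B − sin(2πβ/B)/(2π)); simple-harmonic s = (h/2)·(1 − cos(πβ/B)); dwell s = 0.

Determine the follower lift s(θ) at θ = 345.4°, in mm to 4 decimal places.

seg 1 [0°–49.1°] cycloidal, h=28: full span → s += 28 → s = 28.0000
seg 2 [49.1°–148.7°] simple-harmonic, h=-26: full span → s += -26 → s = 2.0000
seg 3 [148.7°–221°] dwell: s stays 2.0000
seg 4 [221°–243.8°] cycloidal, h=5: full span → s += 5 → s = 7.0000
seg 5 [243.8°–314.9°] cycloidal, h=5: full span → s += 5 → s = 12.0000
seg 6 [314.9°–360°] cycloidal, h=18: θ=345.4° here. β=30.5, B=45.1. 18·(0.6763 − sin(2π·0.6763)/(2π)) = 14.7358 → s = 26.7358

26.7358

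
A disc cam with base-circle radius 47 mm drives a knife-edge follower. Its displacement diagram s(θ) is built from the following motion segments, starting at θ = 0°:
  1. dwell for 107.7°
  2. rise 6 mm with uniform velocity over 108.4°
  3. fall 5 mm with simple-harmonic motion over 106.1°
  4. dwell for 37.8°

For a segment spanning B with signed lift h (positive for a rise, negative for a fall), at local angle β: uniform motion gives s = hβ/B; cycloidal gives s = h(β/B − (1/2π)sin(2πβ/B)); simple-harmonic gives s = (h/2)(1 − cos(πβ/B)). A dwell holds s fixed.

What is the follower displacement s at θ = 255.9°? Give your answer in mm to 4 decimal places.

seg 1 [0°–107.7°] dwell: s stays 0.0000
seg 2 [107.7°–216.1°] uniform, h=6: full span → s += 6 → s = 6.0000
seg 3 [216.1°–322.2°] simple-harmonic, h=-5: θ=255.9° here. β=39.8, B=106.1. -5/2·(1 − cos(π·0.3751)) = -1.5441 → s = 4.4559

4.4559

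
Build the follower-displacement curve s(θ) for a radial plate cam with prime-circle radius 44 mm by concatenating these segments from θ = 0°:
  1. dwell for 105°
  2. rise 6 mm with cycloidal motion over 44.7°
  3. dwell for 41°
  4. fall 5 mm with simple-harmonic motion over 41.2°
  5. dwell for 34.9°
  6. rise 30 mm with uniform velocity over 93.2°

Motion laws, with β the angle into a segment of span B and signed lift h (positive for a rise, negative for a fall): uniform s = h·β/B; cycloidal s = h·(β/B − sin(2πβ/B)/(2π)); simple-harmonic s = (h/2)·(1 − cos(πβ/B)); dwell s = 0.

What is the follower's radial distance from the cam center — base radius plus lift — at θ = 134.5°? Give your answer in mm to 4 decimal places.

seg 1 [0°–105°] dwell: s stays 0.0000
seg 2 [105°–149.7°] cycloidal, h=6: θ=134.5° here. β=29.5, B=44.7. 6·(0.6600 − sin(2π·0.6600)/(2π)) = 4.7659 → s = 4.7659
radial distance = base radius + s = 44 + 4.7659 = 48.7659

48.7659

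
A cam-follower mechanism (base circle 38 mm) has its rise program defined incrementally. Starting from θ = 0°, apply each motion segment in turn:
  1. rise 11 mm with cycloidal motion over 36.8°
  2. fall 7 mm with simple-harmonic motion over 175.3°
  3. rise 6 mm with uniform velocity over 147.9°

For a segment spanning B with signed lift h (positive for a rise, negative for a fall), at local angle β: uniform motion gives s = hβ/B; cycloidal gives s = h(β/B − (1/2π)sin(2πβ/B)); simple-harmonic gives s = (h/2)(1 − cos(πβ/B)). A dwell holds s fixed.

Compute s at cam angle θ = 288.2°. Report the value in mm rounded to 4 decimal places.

seg 1 [0°–36.8°] cycloidal, h=11: full span → s += 11 → s = 11.0000
seg 2 [36.8°–212.1°] simple-harmonic, h=-7: full span → s += -7 → s = 4.0000
seg 3 [212.1°–360°] uniform, h=6: θ=288.2° here. β=76.1, B=147.9. 6·76.1/147.9 = 3.0872 → s = 7.0872

7.0872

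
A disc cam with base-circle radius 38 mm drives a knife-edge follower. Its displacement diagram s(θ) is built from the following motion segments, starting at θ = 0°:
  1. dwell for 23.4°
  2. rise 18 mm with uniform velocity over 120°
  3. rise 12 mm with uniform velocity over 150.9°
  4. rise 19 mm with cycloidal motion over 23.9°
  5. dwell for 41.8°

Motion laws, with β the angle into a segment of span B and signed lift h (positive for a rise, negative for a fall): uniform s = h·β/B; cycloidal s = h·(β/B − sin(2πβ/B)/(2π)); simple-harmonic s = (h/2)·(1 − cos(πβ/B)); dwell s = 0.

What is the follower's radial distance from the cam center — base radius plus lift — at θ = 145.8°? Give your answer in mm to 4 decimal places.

seg 1 [0°–23.4°] dwell: s stays 0.0000
seg 2 [23.4°–143.4°] uniform, h=18: full span → s += 18 → s = 18.0000
seg 3 [143.4°–294.3°] uniform, h=12: θ=145.8° here. β=2.4, B=150.9. 12·2.4/150.9 = 0.1909 → s = 18.1909
radial distance = base radius + s = 38 + 18.1909 = 56.1909

56.1909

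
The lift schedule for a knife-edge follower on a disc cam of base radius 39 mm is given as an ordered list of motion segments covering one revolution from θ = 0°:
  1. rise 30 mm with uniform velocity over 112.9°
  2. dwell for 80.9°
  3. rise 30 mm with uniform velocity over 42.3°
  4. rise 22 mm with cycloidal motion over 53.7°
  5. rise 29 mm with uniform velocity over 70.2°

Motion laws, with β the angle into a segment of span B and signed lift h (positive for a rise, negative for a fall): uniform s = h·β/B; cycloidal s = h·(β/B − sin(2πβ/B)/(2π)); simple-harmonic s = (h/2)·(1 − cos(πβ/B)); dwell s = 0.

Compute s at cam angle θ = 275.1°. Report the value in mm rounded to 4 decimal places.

seg 1 [0°–112.9°] uniform, h=30: full span → s += 30 → s = 30.0000
seg 2 [112.9°–193.8°] dwell: s stays 30.0000
seg 3 [193.8°–236.1°] uniform, h=30: full span → s += 30 → s = 60.0000
seg 4 [236.1°–289.8°] cycloidal, h=22: θ=275.1° here. β=39, B=53.7. 22·(0.7263 − sin(2π·0.7263)/(2π)) = 19.4402 → s = 79.4402

79.4402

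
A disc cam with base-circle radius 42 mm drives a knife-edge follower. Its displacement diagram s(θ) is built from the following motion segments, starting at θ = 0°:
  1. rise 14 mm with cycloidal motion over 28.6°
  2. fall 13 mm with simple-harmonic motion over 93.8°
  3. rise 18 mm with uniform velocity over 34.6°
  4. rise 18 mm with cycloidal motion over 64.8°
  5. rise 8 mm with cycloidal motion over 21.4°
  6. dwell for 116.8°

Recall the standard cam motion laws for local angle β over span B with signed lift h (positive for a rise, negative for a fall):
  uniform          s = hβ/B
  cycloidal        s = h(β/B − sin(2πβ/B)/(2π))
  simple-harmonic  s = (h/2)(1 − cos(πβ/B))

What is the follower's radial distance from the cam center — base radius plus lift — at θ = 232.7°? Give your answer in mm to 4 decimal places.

seg 1 [0°–28.6°] cycloidal, h=14: full span → s += 14 → s = 14.0000
seg 2 [28.6°–122.4°] simple-harmonic, h=-13: full span → s += -13 → s = 1.0000
seg 3 [122.4°–157°] uniform, h=18: full span → s += 18 → s = 19.0000
seg 4 [157°–221.8°] cycloidal, h=18: full span → s += 18 → s = 37.0000
seg 5 [221.8°–243.2°] cycloidal, h=8: θ=232.7° here. β=10.9, B=21.4. 8·(0.5093 − sin(2π·0.5093)/(2π)) = 4.1495 → s = 41.1495
radial distance = base radius + s = 42 + 41.1495 = 83.1495

83.1495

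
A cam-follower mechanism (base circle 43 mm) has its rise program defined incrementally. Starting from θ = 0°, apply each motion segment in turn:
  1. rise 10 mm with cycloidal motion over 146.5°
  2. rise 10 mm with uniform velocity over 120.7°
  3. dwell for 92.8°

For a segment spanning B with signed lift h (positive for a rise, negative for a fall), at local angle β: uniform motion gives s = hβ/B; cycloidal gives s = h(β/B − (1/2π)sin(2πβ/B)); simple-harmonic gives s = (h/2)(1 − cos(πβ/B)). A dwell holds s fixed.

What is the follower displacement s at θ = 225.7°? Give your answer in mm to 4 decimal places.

seg 1 [0°–146.5°] cycloidal, h=10: full span → s += 10 → s = 10.0000
seg 2 [146.5°–267.2°] uniform, h=10: θ=225.7° here. β=79.2, B=120.7. 10·79.2/120.7 = 6.5617 → s = 16.5617

16.5617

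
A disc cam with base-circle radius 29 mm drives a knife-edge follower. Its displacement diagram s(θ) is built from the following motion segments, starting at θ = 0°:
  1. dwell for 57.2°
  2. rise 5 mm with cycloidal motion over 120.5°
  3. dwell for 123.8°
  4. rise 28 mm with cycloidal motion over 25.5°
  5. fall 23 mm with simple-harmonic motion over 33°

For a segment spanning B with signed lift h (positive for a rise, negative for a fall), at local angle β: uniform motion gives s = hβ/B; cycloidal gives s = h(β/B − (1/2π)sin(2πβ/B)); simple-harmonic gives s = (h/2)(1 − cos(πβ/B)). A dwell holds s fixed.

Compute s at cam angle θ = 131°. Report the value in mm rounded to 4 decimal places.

seg 1 [0°–57.2°] dwell: s stays 0.0000
seg 2 [57.2°–177.7°] cycloidal, h=5: θ=131° here. β=73.8, B=120.5. 5·(0.6124 − sin(2π·0.6124)/(2π)) = 3.5789 → s = 3.5789

3.5789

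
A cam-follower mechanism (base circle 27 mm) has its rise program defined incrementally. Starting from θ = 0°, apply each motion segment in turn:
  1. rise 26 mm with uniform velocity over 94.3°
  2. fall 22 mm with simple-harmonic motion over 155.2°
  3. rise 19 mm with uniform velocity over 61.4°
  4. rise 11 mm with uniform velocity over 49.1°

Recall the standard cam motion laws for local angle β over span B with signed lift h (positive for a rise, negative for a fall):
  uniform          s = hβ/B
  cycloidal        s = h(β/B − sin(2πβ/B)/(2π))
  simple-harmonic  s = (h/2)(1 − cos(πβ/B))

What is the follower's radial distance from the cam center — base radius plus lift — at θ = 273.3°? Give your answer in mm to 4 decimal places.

seg 1 [0°–94.3°] uniform, h=26: full span → s += 26 → s = 26.0000
seg 2 [94.3°–249.5°] simple-harmonic, h=-22: full span → s += -22 → s = 4.0000
seg 3 [249.5°–310.9°] uniform, h=19: θ=273.3° here. β=23.8, B=61.4. 19·23.8/61.4 = 7.3648 → s = 11.3648
radial distance = base radius + s = 27 + 11.3648 = 38.3648

38.3648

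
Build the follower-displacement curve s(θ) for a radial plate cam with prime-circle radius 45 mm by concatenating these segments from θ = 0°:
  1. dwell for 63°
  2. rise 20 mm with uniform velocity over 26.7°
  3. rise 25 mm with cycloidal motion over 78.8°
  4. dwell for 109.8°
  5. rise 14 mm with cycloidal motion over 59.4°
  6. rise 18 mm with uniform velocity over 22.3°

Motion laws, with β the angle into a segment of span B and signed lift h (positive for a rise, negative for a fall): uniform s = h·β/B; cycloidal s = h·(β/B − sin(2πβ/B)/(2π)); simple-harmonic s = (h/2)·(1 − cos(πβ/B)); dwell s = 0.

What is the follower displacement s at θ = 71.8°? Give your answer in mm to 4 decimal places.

seg 1 [0°–63°] dwell: s stays 0.0000
seg 2 [63°–89.7°] uniform, h=20: θ=71.8° here. β=8.8, B=26.7. 20·8.8/26.7 = 6.5918 → s = 6.5918

6.5918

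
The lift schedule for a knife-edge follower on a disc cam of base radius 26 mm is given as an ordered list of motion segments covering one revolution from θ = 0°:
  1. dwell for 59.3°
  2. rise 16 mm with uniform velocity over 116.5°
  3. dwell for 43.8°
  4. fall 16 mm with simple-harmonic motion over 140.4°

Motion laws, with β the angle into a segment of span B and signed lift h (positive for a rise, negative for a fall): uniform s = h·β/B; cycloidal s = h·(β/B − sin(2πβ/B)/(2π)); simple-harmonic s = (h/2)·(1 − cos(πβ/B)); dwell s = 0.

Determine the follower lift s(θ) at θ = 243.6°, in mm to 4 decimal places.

seg 1 [0°–59.3°] dwell: s stays 0.0000
seg 2 [59.3°–175.8°] uniform, h=16: full span → s += 16 → s = 16.0000
seg 3 [175.8°–219.6°] dwell: s stays 16.0000
seg 4 [219.6°–360°] simple-harmonic, h=-16: θ=243.6° here. β=24, B=140.4. -16/2·(1 − cos(π·0.1709)) = -1.1261 → s = 14.8739

14.8739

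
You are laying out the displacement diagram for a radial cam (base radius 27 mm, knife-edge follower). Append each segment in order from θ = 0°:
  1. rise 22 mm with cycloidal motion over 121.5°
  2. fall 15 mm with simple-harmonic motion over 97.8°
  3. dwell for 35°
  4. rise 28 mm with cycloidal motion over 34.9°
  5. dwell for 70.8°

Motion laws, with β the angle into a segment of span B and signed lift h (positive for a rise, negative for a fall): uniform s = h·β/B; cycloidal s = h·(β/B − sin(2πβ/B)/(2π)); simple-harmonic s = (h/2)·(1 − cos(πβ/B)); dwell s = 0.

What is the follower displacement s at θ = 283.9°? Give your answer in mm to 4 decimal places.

seg 1 [0°–121.5°] cycloidal, h=22: full span → s += 22 → s = 22.0000
seg 2 [121.5°–219.3°] simple-harmonic, h=-15: full span → s += -15 → s = 7.0000
seg 3 [219.3°–254.3°] dwell: s stays 7.0000
seg 4 [254.3°–289.2°] cycloidal, h=28: θ=283.9° here. β=29.6, B=34.9. 28·(0.8481 − sin(2π·0.8481)/(2π)) = 27.3835 → s = 34.3835

34.3835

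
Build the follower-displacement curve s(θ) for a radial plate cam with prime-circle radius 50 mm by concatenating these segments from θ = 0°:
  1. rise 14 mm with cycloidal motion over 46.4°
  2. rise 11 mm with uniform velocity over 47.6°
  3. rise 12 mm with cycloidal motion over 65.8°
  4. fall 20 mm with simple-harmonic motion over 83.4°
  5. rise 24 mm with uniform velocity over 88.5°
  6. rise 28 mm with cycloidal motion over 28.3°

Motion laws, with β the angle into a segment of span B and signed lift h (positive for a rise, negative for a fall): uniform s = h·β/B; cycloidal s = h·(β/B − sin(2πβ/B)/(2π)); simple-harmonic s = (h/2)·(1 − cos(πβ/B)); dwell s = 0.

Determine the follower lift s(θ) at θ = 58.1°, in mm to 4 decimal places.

seg 1 [0°–46.4°] cycloidal, h=14: full span → s += 14 → s = 14.0000
seg 2 [46.4°–94°] uniform, h=11: θ=58.1° here. β=11.7, B=47.6. 11·11.7/47.6 = 2.7038 → s = 16.7038

16.7038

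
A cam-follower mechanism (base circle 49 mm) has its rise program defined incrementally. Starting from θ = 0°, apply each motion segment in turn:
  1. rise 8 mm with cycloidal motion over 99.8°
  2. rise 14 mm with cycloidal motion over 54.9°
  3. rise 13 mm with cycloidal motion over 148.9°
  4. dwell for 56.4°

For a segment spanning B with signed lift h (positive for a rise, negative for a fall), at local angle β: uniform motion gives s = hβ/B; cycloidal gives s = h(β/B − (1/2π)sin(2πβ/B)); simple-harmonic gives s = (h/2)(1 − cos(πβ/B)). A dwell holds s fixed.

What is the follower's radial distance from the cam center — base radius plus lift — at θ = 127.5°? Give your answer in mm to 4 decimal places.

seg 1 [0°–99.8°] cycloidal, h=8: full span → s += 8 → s = 8.0000
seg 2 [99.8°–154.7°] cycloidal, h=14: θ=127.5° here. β=27.7, B=54.9. 14·(0.5046 − sin(2π·0.5046)/(2π)) = 7.1275 → s = 15.1275
radial distance = base radius + s = 49 + 15.1275 = 64.1275

64.1275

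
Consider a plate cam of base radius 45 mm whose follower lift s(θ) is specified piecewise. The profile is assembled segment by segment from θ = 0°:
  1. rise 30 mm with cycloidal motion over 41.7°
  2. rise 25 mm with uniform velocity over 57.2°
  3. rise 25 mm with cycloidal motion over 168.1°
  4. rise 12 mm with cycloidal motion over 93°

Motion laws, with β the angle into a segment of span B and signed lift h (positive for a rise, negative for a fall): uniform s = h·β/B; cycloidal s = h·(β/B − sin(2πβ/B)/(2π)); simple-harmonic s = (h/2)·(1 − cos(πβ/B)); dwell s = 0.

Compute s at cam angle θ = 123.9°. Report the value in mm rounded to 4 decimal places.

seg 1 [0°–41.7°] cycloidal, h=30: full span → s += 30 → s = 30.0000
seg 2 [41.7°–98.9°] uniform, h=25: full span → s += 25 → s = 55.0000
seg 3 [98.9°–267°] cycloidal, h=25: θ=123.9° here. β=25, B=168.1. 25·(0.1487 − sin(2π·0.1487)/(2π)) = 0.5179 → s = 55.5179

55.5179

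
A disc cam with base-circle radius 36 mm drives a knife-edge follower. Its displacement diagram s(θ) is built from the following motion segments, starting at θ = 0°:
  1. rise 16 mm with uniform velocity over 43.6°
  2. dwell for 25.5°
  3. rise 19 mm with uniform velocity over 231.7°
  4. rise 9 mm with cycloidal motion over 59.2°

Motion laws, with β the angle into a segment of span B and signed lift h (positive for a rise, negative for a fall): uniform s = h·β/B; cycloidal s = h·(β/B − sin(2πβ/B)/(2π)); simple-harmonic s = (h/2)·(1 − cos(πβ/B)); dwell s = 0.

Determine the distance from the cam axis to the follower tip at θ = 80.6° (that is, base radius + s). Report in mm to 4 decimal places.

seg 1 [0°–43.6°] uniform, h=16: full span → s += 16 → s = 16.0000
seg 2 [43.6°–69.1°] dwell: s stays 16.0000
seg 3 [69.1°–300.8°] uniform, h=19: θ=80.6° here. β=11.5, B=231.7. 19·11.5/231.7 = 0.9430 → s = 16.9430
radial distance = base radius + s = 36 + 16.9430 = 52.9430

52.9430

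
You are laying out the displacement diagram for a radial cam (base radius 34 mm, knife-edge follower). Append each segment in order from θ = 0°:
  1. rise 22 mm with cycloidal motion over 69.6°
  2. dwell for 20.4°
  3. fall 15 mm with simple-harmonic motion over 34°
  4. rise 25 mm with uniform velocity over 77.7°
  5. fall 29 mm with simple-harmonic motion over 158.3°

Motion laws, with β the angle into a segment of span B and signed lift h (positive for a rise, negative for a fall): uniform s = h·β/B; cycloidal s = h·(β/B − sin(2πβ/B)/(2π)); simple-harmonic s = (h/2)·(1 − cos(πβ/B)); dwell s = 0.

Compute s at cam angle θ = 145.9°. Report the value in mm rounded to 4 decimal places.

seg 1 [0°–69.6°] cycloidal, h=22: full span → s += 22 → s = 22.0000
seg 2 [69.6°–90°] dwell: s stays 22.0000
seg 3 [90°–124°] simple-harmonic, h=-15: full span → s += -15 → s = 7.0000
seg 4 [124°–201.7°] uniform, h=25: θ=145.9° here. β=21.9, B=77.7. 25·21.9/77.7 = 7.0463 → s = 14.0463

14.0463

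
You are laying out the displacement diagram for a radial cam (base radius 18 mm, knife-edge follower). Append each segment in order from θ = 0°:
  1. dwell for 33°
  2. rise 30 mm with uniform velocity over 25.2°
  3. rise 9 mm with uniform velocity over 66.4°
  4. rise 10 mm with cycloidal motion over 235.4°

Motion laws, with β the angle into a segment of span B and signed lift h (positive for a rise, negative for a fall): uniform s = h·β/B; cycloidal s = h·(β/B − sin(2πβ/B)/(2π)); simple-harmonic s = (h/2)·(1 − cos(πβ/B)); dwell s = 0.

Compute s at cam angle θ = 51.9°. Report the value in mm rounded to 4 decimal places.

seg 1 [0°–33°] dwell: s stays 0.0000
seg 2 [33°–58.2°] uniform, h=30: θ=51.9° here. β=18.9, B=25.2. 30·18.9/25.2 = 22.5000 → s = 22.5000

22.5000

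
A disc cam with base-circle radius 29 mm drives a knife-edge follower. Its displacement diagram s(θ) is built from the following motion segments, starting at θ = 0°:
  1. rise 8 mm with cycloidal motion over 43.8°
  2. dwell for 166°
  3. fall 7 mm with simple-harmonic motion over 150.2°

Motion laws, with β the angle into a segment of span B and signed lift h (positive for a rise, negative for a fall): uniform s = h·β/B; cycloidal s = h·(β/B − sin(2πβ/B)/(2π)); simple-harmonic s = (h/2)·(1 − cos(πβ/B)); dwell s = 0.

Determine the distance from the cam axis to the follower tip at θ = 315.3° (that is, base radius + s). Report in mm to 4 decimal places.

seg 1 [0°–43.8°] cycloidal, h=8: full span → s += 8 → s = 8.0000
seg 2 [43.8°–209.8°] dwell: s stays 8.0000
seg 3 [209.8°–360°] simple-harmonic, h=-7: θ=315.3° here. β=105.5, B=150.2. -7/2·(1 − cos(π·0.7024)) = -5.5785 → s = 2.4215
radial distance = base radius + s = 29 + 2.4215 = 31.4215

31.4215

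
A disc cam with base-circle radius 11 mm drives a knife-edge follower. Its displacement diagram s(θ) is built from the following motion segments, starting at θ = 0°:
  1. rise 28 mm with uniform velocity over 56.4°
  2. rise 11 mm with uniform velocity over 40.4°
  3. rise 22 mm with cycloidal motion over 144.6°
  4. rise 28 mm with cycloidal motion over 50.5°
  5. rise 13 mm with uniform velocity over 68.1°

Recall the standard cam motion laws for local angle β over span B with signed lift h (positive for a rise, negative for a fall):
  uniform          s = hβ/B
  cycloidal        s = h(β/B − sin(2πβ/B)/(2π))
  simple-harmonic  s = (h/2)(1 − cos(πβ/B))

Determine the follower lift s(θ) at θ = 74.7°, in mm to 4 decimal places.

seg 1 [0°–56.4°] uniform, h=28: full span → s += 28 → s = 28.0000
seg 2 [56.4°–96.8°] uniform, h=11: θ=74.7° here. β=18.3, B=40.4. 11·18.3/40.4 = 4.9827 → s = 32.9827

32.9827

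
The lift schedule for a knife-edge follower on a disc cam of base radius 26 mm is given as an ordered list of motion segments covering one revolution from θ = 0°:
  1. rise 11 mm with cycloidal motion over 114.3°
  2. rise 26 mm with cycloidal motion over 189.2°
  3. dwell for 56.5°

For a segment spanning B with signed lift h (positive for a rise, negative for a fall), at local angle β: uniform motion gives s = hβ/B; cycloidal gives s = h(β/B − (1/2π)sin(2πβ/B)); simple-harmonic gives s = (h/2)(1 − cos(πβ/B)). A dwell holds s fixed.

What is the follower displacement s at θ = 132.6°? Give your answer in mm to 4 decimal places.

seg 1 [0°–114.3°] cycloidal, h=11: full span → s += 11 → s = 11.0000
seg 2 [114.3°–303.5°] cycloidal, h=26: θ=132.6° here. β=18.3, B=189.2. 26·(0.0967 − sin(2π·0.0967)/(2π)) = 0.1520 → s = 11.1520

11.1520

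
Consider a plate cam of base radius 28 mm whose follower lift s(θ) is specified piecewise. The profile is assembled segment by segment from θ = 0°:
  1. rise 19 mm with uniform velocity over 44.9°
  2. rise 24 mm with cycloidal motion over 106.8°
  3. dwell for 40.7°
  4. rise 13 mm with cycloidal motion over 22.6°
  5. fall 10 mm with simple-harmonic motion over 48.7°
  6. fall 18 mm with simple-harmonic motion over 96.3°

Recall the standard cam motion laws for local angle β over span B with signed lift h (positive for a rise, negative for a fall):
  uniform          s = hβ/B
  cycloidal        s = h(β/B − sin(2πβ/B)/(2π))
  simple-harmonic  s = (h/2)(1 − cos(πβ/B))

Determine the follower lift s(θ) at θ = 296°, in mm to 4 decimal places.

seg 1 [0°–44.9°] uniform, h=19: full span → s += 19 → s = 19.0000
seg 2 [44.9°–151.7°] cycloidal, h=24: full span → s += 24 → s = 43.0000
seg 3 [151.7°–192.4°] dwell: s stays 43.0000
seg 4 [192.4°–215°] cycloidal, h=13: full span → s += 13 → s = 56.0000
seg 5 [215°–263.7°] simple-harmonic, h=-10: full span → s += -10 → s = 46.0000
seg 6 [263.7°–360°] simple-harmonic, h=-18: θ=296° here. β=32.3, B=96.3. -18/2·(1 − cos(π·0.3354)) = -4.5509 → s = 41.4491

41.4491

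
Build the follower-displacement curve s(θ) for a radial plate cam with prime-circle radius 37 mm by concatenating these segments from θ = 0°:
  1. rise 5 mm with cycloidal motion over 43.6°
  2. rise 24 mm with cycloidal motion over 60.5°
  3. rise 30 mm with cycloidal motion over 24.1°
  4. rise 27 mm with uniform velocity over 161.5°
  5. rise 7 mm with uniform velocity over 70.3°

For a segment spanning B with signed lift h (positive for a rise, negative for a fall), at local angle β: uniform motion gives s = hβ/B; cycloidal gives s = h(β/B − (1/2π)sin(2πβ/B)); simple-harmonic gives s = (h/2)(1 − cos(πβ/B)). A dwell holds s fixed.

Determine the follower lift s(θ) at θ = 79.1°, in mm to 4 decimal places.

seg 1 [0°–43.6°] cycloidal, h=5: full span → s += 5 → s = 5.0000
seg 2 [43.6°–104.1°] cycloidal, h=24: θ=79.1° here. β=35.5, B=60.5. 24·(0.5868 − sin(2π·0.5868)/(2π)) = 16.0636 → s = 21.0636

21.0636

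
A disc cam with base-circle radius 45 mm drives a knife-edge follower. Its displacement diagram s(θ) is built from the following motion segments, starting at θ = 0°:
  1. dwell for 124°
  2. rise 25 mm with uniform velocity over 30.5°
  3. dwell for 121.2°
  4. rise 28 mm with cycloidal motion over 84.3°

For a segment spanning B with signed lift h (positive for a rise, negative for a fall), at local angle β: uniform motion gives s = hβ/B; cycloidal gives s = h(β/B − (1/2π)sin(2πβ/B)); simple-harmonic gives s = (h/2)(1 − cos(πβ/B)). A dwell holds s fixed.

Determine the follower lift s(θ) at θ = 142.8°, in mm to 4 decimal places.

seg 1 [0°–124°] dwell: s stays 0.0000
seg 2 [124°–154.5°] uniform, h=25: θ=142.8° here. β=18.8, B=30.5. 25·18.8/30.5 = 15.4098 → s = 15.4098

15.4098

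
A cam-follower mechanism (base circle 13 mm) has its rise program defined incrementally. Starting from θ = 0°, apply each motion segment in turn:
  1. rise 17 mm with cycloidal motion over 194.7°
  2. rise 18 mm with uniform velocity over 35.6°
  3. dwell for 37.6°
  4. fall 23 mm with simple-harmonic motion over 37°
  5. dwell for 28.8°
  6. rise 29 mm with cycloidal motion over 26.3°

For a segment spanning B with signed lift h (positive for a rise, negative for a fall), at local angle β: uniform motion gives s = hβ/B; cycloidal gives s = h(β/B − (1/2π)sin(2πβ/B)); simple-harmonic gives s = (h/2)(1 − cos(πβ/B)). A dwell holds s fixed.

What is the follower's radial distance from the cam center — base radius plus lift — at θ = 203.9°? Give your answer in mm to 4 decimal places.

seg 1 [0°–194.7°] cycloidal, h=17: full span → s += 17 → s = 17.0000
seg 2 [194.7°–230.3°] uniform, h=18: θ=203.9° here. β=9.2, B=35.6. 18·9.2/35.6 = 4.6517 → s = 21.6517
radial distance = base radius + s = 13 + 21.6517 = 34.6517

34.6517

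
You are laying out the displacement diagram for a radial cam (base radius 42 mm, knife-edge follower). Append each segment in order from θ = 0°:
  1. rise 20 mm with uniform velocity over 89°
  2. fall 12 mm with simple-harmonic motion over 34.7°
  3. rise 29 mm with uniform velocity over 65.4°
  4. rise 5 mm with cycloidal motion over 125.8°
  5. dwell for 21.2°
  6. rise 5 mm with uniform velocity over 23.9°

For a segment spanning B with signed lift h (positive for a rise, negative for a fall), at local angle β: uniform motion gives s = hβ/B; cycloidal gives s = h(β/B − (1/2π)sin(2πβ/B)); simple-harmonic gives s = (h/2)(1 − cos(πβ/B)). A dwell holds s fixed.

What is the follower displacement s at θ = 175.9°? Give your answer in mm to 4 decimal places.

seg 1 [0°–89°] uniform, h=20: full span → s += 20 → s = 20.0000
seg 2 [89°–123.7°] simple-harmonic, h=-12: full span → s += -12 → s = 8.0000
seg 3 [123.7°–189.1°] uniform, h=29: θ=175.9° here. β=52.2, B=65.4. 29·52.2/65.4 = 23.1468 → s = 31.1468

31.1468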